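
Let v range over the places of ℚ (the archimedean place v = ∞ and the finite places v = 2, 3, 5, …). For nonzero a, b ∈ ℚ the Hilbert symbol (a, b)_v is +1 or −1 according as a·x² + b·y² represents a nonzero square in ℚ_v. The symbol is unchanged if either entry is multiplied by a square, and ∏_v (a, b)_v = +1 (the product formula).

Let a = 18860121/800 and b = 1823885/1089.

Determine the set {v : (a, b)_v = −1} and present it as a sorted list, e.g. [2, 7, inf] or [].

[2, 5, 29, 31]

(a, b) ≡ (465682, 1085) mod (ℚ^×)²; places V = {2, 3, 5, 7, 11, 29, 31, 37, 41, ∞}.
(a,b)_∞: sgn(465682)=+, sgn(1085)=+, so +1.
(a,b)_11: α=0, u≡2; β=-2, v≡7 (mod 11); (2|11)=-1, (7|11)=-1; sign (−1)^0·-1^-2·-1^0 = +1.
(a,b)_5: α=-2, u≡3; β=1, v≡3 (mod 5); (3|5)=-1, (3|5)=-1; sign (−1)^0·-1^1·-1^-2 = -1.
(a,b)_2: α=-5, β=0; u≡1, v≡5 (mod 8); ε(u)ε(v)=0·0, αω(v)=-5·1, βω(u)=0·0; sum ≡ 1  ⇒  -1.
(a,b)_7: α=1, u≡5; β=1, v≡2 (mod 7); (5|7)=-1, (2|7)=+1; sign (−1)^1·-1^1·+1^1 = +1.
(a,b)_37: α=1, u≡17; β=0, v≡12 (mod 37); (17|37)=-1, (12|37)=+1; sign (−1)^0·-1^0·+1^1 = +1.
(a,b)_31: α=1, u≡18; β=1, v≡7 (mod 31); (18|31)=+1, (7|31)=+1; sign (−1)^1·+1^1·+1^1 = -1.
(a,b)_41: α=0, u≡37; β=2, v≡24 (mod 41); (37|41)=+1, (24|41)=-1; sign (−1)^0·+1^2·-1^0 = +1.
(a,b)_29: α=1, u≡27; β=0, v≡21 (mod 29); (27|29)=-1, (21|29)=-1; sign (−1)^0·-1^0·-1^1 = -1.
(a,b)_3: α=4, u≡1; β=-2, v≡2 (mod 3); (1|3)=+1, (2|3)=-1; sign (−1)^0·+1^-2·-1^4 = +1.
Ram(465682, 1085) = {2, 5, 29, 31}; no ℚ_2-point on the conic.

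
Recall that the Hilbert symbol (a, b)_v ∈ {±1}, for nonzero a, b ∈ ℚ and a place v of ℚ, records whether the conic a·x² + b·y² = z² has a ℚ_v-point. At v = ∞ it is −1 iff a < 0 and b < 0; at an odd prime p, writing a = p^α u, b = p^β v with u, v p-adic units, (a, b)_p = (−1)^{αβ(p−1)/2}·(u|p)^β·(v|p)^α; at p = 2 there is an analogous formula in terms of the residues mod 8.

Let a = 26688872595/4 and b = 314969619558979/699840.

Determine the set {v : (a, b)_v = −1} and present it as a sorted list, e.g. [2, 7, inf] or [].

Mod squares: a ≡ 1155, b ≡ 285. Check v ∈ {∞, 2, 3, 5, 7, 11, 19, 23}.
v=∞: 1155 > 0 and 285 > 0  ⇒  (a,b)_∞ = +1.
v=11: a=11^3·(≡8), b=11^6·(≡7) mod 11; (8|11)=-1, (7|11)=-1; (−1)^{3·6·5}·(-1)^6·(-1)^3 = -1.
v=23: a=23^2·(≡5), b=23^2·(≡18) mod 23; (5|23)=-1, (18|23)=+1; (−1)^{2·2·11}·(-1)^2·(+1)^2 = +1.
v=5: a=5^1·(≡1), b=5^-1·(≡3) mod 5; (1|5)=+1, (3|5)=-1; (−1)^{1·-1·2}·(+1)^-1·(-1)^1 = -1.
v=7: a=7^1·(≡4), b=7^2·(≡3) mod 7; (4|7)=+1, (3|7)=-1; (−1)^{1·2·3}·(+1)^2·(-1)^1 = -1.
v=19: a=19^2·(≡2), b=19^3·(≡15) mod 19; (2|19)=-1, (15|19)=-1; (−1)^{2·3·9}·(-1)^3·(-1)^2 = -1.
v=3: a=3^1·(≡1), b=3^-7·(≡2) mod 3; (1|3)=+1, (2|3)=-1; (−1)^{1·-7·1}·(+1)^-7·(-1)^1 = +1.
v=2: v_2(a)=-2, v_2(b)=-6; units ≡ 3, 5 (mod 8); ε·ε+αω+βω = 1·0+-2·1+-6·1 ≡ 0  ⇒  (a,b)_2 = +1.
Ram(1155, 285) = {5, 7, 11, 19}; no ℚ_5-point on the conic.

[5, 7, 11, 19]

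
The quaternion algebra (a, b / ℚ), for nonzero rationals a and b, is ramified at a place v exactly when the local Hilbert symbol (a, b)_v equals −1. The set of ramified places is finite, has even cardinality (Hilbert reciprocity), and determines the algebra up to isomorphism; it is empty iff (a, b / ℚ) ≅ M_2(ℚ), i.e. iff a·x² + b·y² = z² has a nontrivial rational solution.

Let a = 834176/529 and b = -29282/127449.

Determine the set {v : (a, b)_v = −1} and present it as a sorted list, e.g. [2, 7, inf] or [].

[2, 7]

(a, b) ≡ (266, -2) mod (ℚ^×)²; places V = {2, 3, 7, 11, 17, 19, 23, ∞}.
(a,b)_17: α=0, u≡10; β=-2, v≡8 (mod 17); (10|17)=-1, (8|17)=+1; sign (−1)^0·-1^-2·+1^0 = +1.
(a,b)_19: α=1, u≡8; β=0, v≡1 (mod 19); (8|19)=-1, (1|19)=+1; sign (−1)^0·-1^0·+1^1 = +1.
(a,b)_2: α=7, β=1; u≡5, v≡7 (mod 8); ε(u)ε(v)=0·1, αω(v)=7·0, βω(u)=1·1; sum ≡ 1  ⇒  -1.
(a,b)_11: α=0, u≡2; β=4, v≡3 (mod 11); (2|11)=-1, (3|11)=+1; sign (−1)^0·-1^4·+1^0 = +1.
(a,b)_∞: sgn(266)=+, sgn(-2)=−, so +1.
(a,b)_3: α=0, u≡2; β=-2, v≡1 (mod 3); (2|3)=-1, (1|3)=+1; sign (−1)^0·-1^-2·+1^0 = +1.
(a,b)_7: α=3, u≡6; β=-2, v≡5 (mod 7); (6|7)=-1, (5|7)=-1; sign (−1)^0·-1^-2·-1^3 = -1.
(a,b)_23: α=-2, u≡12; β=0, v≡11 (mod 23); (12|23)=+1, (11|23)=-1; sign (−1)^0·+1^0·-1^-2 = +1.
(266, -2 / ℚ) ramifies at {2, 7}: a division algebra.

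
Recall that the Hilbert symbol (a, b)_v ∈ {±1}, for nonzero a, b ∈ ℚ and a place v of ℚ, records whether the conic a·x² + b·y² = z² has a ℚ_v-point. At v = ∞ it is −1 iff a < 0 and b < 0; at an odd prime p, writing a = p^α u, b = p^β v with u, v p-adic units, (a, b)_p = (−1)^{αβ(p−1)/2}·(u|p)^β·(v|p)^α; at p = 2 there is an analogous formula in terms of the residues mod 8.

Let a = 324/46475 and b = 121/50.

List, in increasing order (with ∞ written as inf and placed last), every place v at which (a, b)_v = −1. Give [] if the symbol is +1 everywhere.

[2, 11]

Mod squares: a ≡ 11, b ≡ 2. Check v ∈ {∞, 2, 3, 5, 11, 13}.
v=2: v_2(a)=2, v_2(b)=-1; units ≡ 3, 1 (mod 8); ε·ε+αω+βω = 1·0+2·0+-1·1 ≡ 1  ⇒  (a,b)_2 = -1.
v=∞: 11 > 0 and 2 > 0  ⇒  (a,b)_∞ = +1.
v=11: a=11^-1·(≡5), b=11^2·(≡2) mod 11; (5|11)=+1, (2|11)=-1; (−1)^{-1·2·5}·(+1)^2·(-1)^-1 = -1.
v=5: a=5^-2·(≡1), b=5^-2·(≡3) mod 5; (1|5)=+1, (3|5)=-1; (−1)^{-2·-2·2}·(+1)^-2·(-1)^-2 = +1.
v=13: a=13^-2·(≡6), b=13^0·(≡11) mod 13; (6|13)=-1, (11|13)=-1; (−1)^{-2·0·6}·(-1)^0·(-1)^-2 = +1.
v=3: a=3^4·(≡2), b=3^0·(≡2) mod 3; (2|3)=-1, (2|3)=-1; (−1)^{4·0·1}·(-1)^0·(-1)^4 = +1.
(11, 2 / ℚ) ramifies at {2, 11}: a division algebra.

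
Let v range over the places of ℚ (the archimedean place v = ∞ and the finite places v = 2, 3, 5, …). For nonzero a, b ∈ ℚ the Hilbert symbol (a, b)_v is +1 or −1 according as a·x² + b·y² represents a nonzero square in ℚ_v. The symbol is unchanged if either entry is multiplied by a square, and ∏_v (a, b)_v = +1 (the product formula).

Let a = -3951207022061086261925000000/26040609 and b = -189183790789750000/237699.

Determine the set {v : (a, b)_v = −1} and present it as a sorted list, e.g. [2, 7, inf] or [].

(a, b) ≡ (-1517, -4301) mod (ℚ^×)²; places V = {2, 3, 5, 7, 11, 17, 23, 29, 37, 41, ∞}.
(a,b)_3: α=-12, u≡1; β=-2, v≡1 (mod 3); (1|3)=+1, (1|3)=+1; sign (−1)^0·+1^-2·+1^-12 = +1.
(a,b)_2: α=6, β=4; u≡3, v≡3 (mod 8); ε(u)ε(v)=1·1, αω(v)=6·1, βω(u)=4·1; sum ≡ 1  ⇒  -1.
(a,b)_41: α=3, u≡18; β=2, v≡21 (mod 41); (18|41)=+1, (21|41)=+1; sign (−1)^0·+1^2·+1^3 = +1.
(a,b)_17: α=0, u≡15; β=1, v≡8 (mod 17); (15|17)=+1, (8|17)=+1; sign (−1)^0·+1^1·+1^0 = +1.
(a,b)_11: α=2, u≡9; β=-1, v≡4 (mod 11); (9|11)=+1, (4|11)=+1; sign (−1)^0·+1^-1·+1^2 = +1.
(a,b)_5: α=8, u≡3; β=6, v≡4 (mod 5); (3|5)=-1, (4|5)=+1; sign (−1)^0·-1^6·+1^8 = +1.
(a,b)_23: α=2, u≡18; β=1, v≡15 (mod 23); (18|23)=+1, (15|23)=-1; sign (−1)^0·+1^1·-1^2 = +1.
(a,b)_7: α=-2, u≡4; β=-4, v≡1 (mod 7); (4|7)=+1, (1|7)=+1; sign (−1)^0·+1^-4·+1^-2 = +1.
(a,b)_37: α=3, u≡26; β=2, v≡36 (mod 37); (26|37)=+1, (36|37)=+1; sign (−1)^0·+1^2·+1^3 = +1.
(a,b)_∞: sgn(-1517)=−, sgn(-4301)=−, so -1.
(a,b)_29: α=4, u≡24; β=2, v≡25 (mod 29); (24|29)=+1, (25|29)=+1; sign (−1)^0·+1^2·+1^4 = +1.
|Ram(-1517, -4301)| = 2, even; anisotropic at {2, ∞}.

[2, inf]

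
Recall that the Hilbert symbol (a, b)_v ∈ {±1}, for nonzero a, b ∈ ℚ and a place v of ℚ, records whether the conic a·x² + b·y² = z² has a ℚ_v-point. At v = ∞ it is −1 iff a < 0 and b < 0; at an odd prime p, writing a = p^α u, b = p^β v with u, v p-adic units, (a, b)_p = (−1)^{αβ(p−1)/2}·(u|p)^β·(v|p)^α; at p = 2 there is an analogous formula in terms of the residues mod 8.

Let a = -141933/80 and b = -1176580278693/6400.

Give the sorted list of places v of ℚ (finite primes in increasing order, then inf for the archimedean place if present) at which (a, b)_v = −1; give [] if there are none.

[2, 5, 17, inf]

Mod squares: a ≡ -5865, b ≡ -1173. Check v ∈ {∞, 2, 3, 5, 11, 17, 23}.
v=5: a=5^-1·(≡2), b=5^-2·(≡2) mod 5; (2|5)=-1, (2|5)=-1; (−1)^{-1·-2·2}·(-1)^-2·(-1)^-1 = -1.
v=2: v_2(a)=-4, v_2(b)=-8; units ≡ 7, 3 (mod 8); ε·ε+αω+βω = 1·1+-4·1+-8·0 ≡ 1  ⇒  (a,b)_2 = -1.
v=11: a=11^2·(≡5), b=11^0·(≡3) mod 11; (5|11)=+1, (3|11)=+1; (−1)^{2·0·5}·(+1)^0·(+1)^2 = +1.
v=∞: -5865 < 0 and -1173 < 0  ⇒  (a,b)_∞ = -1.
v=3: a=3^1·(≡1), b=3^9·(≡2) mod 3; (1|3)=+1, (2|3)=-1; (−1)^{1·9·1}·(+1)^9·(-1)^1 = +1.
v=23: a=23^1·(≡14), b=23^3·(≡4) mod 23; (14|23)=-1, (4|23)=+1; (−1)^{1·3·11}·(-1)^3·(+1)^1 = +1.
v=17: a=17^1·(≡14), b=17^3·(≡13) mod 17; (14|17)=-1, (13|17)=+1; (−1)^{1·3·8}·(-1)^3·(+1)^1 = -1.
|Ram(-5865, -1173)| = 4, even; anisotropic at {2, 5, 17, ∞}.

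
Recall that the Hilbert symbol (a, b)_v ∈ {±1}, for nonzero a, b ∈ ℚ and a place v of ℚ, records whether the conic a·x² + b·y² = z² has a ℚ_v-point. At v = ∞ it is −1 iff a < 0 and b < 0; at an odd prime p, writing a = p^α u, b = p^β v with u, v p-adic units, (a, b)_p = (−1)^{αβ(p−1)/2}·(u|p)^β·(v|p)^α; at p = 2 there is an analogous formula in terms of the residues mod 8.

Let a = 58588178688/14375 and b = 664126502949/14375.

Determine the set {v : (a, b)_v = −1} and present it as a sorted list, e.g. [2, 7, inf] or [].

(a, b) ≡ (7220551, 13547) mod (ℚ^×)²; places V = {2, 3, 5, 7, 13, 19, 23, 31, 41, ∞}.
(a,b)_∞: sgn(7220551)=+, sgn(13547)=+, so +1.
(a,b)_2: α=8, β=0; u≡7, v≡3 (mod 8); ε(u)ε(v)=1·1, αω(v)=8·1, βω(u)=0·0; sum ≡ 1  ⇒  -1.
(a,b)_31: α=1, u≡1; β=1, v≡17 (mod 31); (1|31)=+1, (17|31)=-1; sign (−1)^1·+1^1·-1^1 = +1.
(a,b)_3: α=6, u≡1; β=4, v≡2 (mod 3); (1|3)=+1, (2|3)=-1; sign (−1)^0·+1^4·-1^6 = +1.
(a,b)_7: α=0, u≡1; β=2, v≡1 (mod 7); (1|7)=+1, (1|7)=+1; sign (−1)^0·+1^2·+1^0 = +1.
(a,b)_41: α=1, u≡36; β=2, v≡17 (mod 41); (36|41)=+1, (17|41)=-1; sign (−1)^0·+1^2·-1^1 = -1.
(a,b)_23: α=-1, u≡5; β=-1, v≡15 (mod 23); (5|23)=-1, (15|23)=-1; sign (−1)^1·-1^-1·-1^-1 = -1.
(a,b)_5: α=-4, u≡1; β=-4, v≡3 (mod 5); (1|5)=+1, (3|5)=-1; sign (−1)^0·+1^-4·-1^-4 = +1.
(a,b)_13: α=1, u≡2; β=2, v≡9 (mod 13); (2|13)=-1, (9|13)=+1; sign (−1)^0·-1^2·+1^1 = +1.
(a,b)_19: α=1, u≡10; β=1, v≡3 (mod 19); (10|19)=-1, (3|19)=-1; sign (−1)^1·-1^1·-1^1 = -1.
Ram(7220551, 13547) = {2, 19, 23, 41}; no ℚ_2-point on the conic.

[2, 19, 23, 41]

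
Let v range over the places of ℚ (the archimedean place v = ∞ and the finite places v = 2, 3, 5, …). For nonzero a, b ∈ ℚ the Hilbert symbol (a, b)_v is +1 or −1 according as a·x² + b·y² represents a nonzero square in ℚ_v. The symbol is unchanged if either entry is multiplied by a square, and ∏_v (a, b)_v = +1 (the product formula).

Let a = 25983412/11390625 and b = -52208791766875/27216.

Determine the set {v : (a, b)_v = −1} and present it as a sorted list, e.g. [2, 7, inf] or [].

(a, b) ≡ (133, -14007) mod (ℚ^×)²; places V = {2, 3, 5, 7, 13, 17, 19, 23, 29, 31, ∞}.
(a,b)_13: α=2, u≡3; β=0, v≡7 (mod 13); (3|13)=+1, (7|13)=-1; sign (−1)^0·+1^0·-1^2 = +1.
(a,b)_23: α=0, u≡1; β=1, v≡12 (mod 23); (1|23)=+1, (12|23)=+1; sign (−1)^0·+1^1·+1^0 = +1.
(a,b)_29: α=0, u≡10; β=1, v≡12 (mod 29); (10|29)=-1, (12|29)=-1; sign (−1)^0·-1^1·-1^0 = -1.
(a,b)_3: α=-6, u≡1; β=-5, v≡2 (mod 3); (1|3)=+1, (2|3)=-1; sign (−1)^0·+1^-5·-1^-6 = +1.
(a,b)_31: α=0, u≡5; β=2, v≡4 (mod 31); (5|31)=+1, (4|31)=+1; sign (−1)^0·+1^2·+1^0 = +1.
(a,b)_5: α=-6, u≡3; β=4, v≡3 (mod 5); (3|5)=-1, (3|5)=-1; sign (−1)^0·-1^4·-1^-6 = +1.
(a,b)_19: α=1, u≡9; β=4, v≡15 (mod 19); (9|19)=+1, (15|19)=-1; sign (−1)^0·+1^4·-1^1 = -1.
(a,b)_17: α=2, u≡14; β=0, v≡8 (mod 17); (14|17)=-1, (8|17)=+1; sign (−1)^0·-1^0·+1^2 = +1.
(a,b)_∞: sgn(133)=+, sgn(-14007)=−, so +1.
(a,b)_2: α=2, β=-4; u≡5, v≡1 (mod 8); ε(u)ε(v)=0·0, αω(v)=2·0, βω(u)=-4·1; sum ≡ 0  ⇒  +1.
(a,b)_7: α=1, u≡5; β=-1, v≡4 (mod 7); (5|7)=-1, (4|7)=+1; sign (−1)^1·-1^-1·+1^1 = +1.
(133, -14007 / ℚ) ramifies at {19, 29}: a division algebra.

[19, 29]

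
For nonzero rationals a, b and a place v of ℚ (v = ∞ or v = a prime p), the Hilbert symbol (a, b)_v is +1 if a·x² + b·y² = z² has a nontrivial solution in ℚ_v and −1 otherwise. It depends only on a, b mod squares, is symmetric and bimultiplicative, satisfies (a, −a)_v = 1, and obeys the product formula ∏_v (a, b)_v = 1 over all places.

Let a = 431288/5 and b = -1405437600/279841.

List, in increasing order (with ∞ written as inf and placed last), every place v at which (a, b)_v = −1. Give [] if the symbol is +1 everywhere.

(a, b) ≡ (3190, -71706) mod (ℚ^×)²; places V = {2, 3, 5, 7, 11, 13, 17, 19, 23, 29, 37, ∞}.
(a,b)_19: α=0, u≡9; β=1, v≡17 (mod 19); (9|19)=+1, (17|19)=+1; sign (−1)^0·+1^1·+1^0 = +1.
(a,b)_23: α=0, u≡3; β=-4, v≡9 (mod 23); (3|23)=+1, (9|23)=+1; sign (−1)^0·+1^-4·+1^0 = +1.
(a,b)_3: α=0, u≡1; β=1, v≡2 (mod 3); (1|3)=+1, (2|3)=-1; sign (−1)^0·+1^1·-1^0 = +1.
(a,b)_5: α=-1, u≡3; β=2, v≡1 (mod 5); (3|5)=-1, (1|5)=+1; sign (−1)^0·-1^2·+1^-1 = +1.
(a,b)_11: α=1, u≡3; β=0, v≡5 (mod 11); (3|11)=+1, (5|11)=+1; sign (−1)^0·+1^0·+1^1 = +1.
(a,b)_37: α=0, u≡18; β=1, v≡14 (mod 37); (18|37)=-1, (14|37)=-1; sign (−1)^0·-1^1·-1^0 = -1.
(a,b)_29: α=1, u≡28; β=0, v≡21 (mod 29); (28|29)=+1, (21|29)=-1; sign (−1)^0·+1^0·-1^1 = -1.
(a,b)_7: α=0, u≡5; β=2, v≡1 (mod 7); (5|7)=-1, (1|7)=+1; sign (−1)^0·-1^2·+1^0 = +1.
(a,b)_13: α=2, u≡6; β=0, v≡6 (mod 13); (6|13)=-1, (6|13)=-1; sign (−1)^0·-1^0·-1^2 = +1.
(a,b)_2: α=3, β=5; u≡3, v≡3 (mod 8); ε(u)ε(v)=1·1, αω(v)=3·1, βω(u)=5·1; sum ≡ 1  ⇒  -1.
(a,b)_17: α=0, u≡3; β=1, v≡9 (mod 17); (3|17)=-1, (9|17)=+1; sign (−1)^0·-1^1·+1^0 = -1.
(a,b)_∞: sgn(3190)=+, sgn(-71706)=−, so +1.
(3190, -71706 / ℚ) ramifies at {2, 17, 29, 37}: a division algebra.

[2, 17, 29, 37]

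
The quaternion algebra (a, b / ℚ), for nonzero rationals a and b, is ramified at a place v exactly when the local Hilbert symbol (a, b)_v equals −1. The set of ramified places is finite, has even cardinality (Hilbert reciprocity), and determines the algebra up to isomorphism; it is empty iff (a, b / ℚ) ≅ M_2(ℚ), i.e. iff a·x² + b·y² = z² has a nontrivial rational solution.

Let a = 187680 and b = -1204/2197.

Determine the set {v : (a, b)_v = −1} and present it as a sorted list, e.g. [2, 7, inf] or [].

(a, b) ≡ (11730, -3913) mod (ℚ^×)²; places V = {2, 3, 5, 7, 13, 17, 23, 43, ∞}.
(a,b)_7: α=0, u≡3; β=1, v≡4 (mod 7); (3|7)=-1, (4|7)=+1; sign (−1)^0·-1^1·+1^0 = -1.
(a,b)_23: α=1, u≡18; β=0, v≡7 (mod 23); (18|23)=+1, (7|23)=-1; sign (−1)^0·+1^0·-1^1 = -1.
(a,b)_∞: sgn(11730)=+, sgn(-3913)=−, so +1.
(a,b)_3: α=1, u≡1; β=0, v≡2 (mod 3); (1|3)=+1, (2|3)=-1; sign (−1)^0·+1^0·-1^1 = -1.
(a,b)_5: α=1, u≡1; β=0, v≡3 (mod 5); (1|5)=+1, (3|5)=-1; sign (−1)^0·+1^0·-1^1 = -1.
(a,b)_43: α=0, u≡28; β=1, v≡36 (mod 43); (28|43)=-1, (36|43)=+1; sign (−1)^0·-1^1·+1^0 = -1.
(a,b)_13: α=0, u≡12; β=-3, v≡5 (mod 13); (12|13)=+1, (5|13)=-1; sign (−1)^0·+1^-3·-1^0 = +1.
(a,b)_17: α=1, u≡7; β=0, v≡5 (mod 17); (7|17)=-1, (5|17)=-1; sign (−1)^0·-1^0·-1^1 = -1.
(a,b)_2: α=5, β=2; u≡1, v≡7 (mod 8); ε(u)ε(v)=0·1, αω(v)=5·0, βω(u)=2·0; sum ≡ 0  ⇒  +1.
(11730, -3913 / ℚ) ramifies at {3, 5, 7, 17, 23, 43}: a division algebra.

[3, 5, 7, 17, 23, 43]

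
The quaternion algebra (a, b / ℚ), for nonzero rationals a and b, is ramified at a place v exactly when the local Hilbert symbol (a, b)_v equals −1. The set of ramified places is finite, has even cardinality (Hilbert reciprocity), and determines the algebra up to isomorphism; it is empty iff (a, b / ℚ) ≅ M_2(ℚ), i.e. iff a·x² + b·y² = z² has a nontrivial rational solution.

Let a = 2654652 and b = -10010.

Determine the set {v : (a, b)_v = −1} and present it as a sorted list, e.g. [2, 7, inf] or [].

[2, 5, 11, 17]

(a, b) ≡ (3927, -10010) mod (ℚ^×)²; places V = {2, 3, 5, 7, 11, 13, 17, ∞}.
(a,b)_5: α=0, u≡2; β=1, v≡3 (mod 5); (2|5)=-1, (3|5)=-1; sign (−1)^0·-1^1·-1^0 = -1.
(a,b)_∞: sgn(3927)=+, sgn(-10010)=−, so +1.
(a,b)_17: α=1, u≡11; β=0, v≡3 (mod 17); (11|17)=-1, (3|17)=-1; sign (−1)^0·-1^0·-1^1 = -1.
(a,b)_11: α=1, u≡3; β=1, v≡3 (mod 11); (3|11)=+1, (3|11)=+1; sign (−1)^1·+1^1·+1^1 = -1.
(a,b)_3: α=1, u≡1; β=0, v≡1 (mod 3); (1|3)=+1, (1|3)=+1; sign (−1)^0·+1^0·+1^1 = +1.
(a,b)_2: α=2, β=1; u≡7, v≡3 (mod 8); ε(u)ε(v)=1·1, αω(v)=2·1, βω(u)=1·0; sum ≡ 1  ⇒  -1.
(a,b)_13: α=2, u≡4; β=1, v≡10 (mod 13); (4|13)=+1, (10|13)=+1; sign (−1)^0·+1^1·+1^2 = +1.
(a,b)_7: α=1, u≡4; β=1, v≡5 (mod 7); (4|7)=+1, (5|7)=-1; sign (−1)^1·+1^1·-1^1 = +1.
(3927, -10010 / ℚ) ramifies at {2, 5, 11, 17}: a division algebra.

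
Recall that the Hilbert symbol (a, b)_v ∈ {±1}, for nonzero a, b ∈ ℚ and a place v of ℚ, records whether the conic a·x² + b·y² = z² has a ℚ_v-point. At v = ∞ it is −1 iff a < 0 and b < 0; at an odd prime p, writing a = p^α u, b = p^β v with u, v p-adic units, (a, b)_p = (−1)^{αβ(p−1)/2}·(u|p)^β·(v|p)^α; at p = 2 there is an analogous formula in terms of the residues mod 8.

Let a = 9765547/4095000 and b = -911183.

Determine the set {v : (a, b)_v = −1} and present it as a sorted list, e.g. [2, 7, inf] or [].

Mod squares: a ≡ 121394, b ≡ -911183. Check v ∈ {∞, 2, 3, 5, 7, 11, 13, 17, 19, 23, 29, 31}.
v=31: a=31^0·(≡6), b=31^1·(≡26) mod 31; (6|31)=-1, (26|31)=-1; (−1)^{0·1·15}·(-1)^1·(-1)^0 = -1.
v=11: a=11^4·(≡5), b=11^0·(≡2) mod 11; (5|11)=+1, (2|11)=-1; (−1)^{4·0·5}·(+1)^0·(-1)^4 = +1.
v=17: a=17^0·(≡14), b=17^1·(≡2) mod 17; (14|17)=-1, (2|17)=+1; (−1)^{0·1·8}·(-1)^1·(+1)^0 = -1.
v=∞: 121394 > 0 and -911183 < 0  ⇒  (a,b)_∞ = +1.
v=29: a=29^1·(≡21), b=29^0·(≡26) mod 29; (21|29)=-1, (26|29)=-1; (−1)^{1·0·14}·(-1)^0·(-1)^1 = -1.
v=19: a=19^0·(≡10), b=19^1·(≡18) mod 19; (10|19)=-1, (18|19)=-1; (−1)^{0·1·9}·(-1)^1·(-1)^0 = -1.
v=2: v_2(a)=-3, v_2(b)=0; units ≡ 1, 1 (mod 8); ε·ε+αω+βω = 0·0+-3·0+0·0 ≡ 0  ⇒  (a,b)_2 = +1.
v=23: a=23^1·(≡5), b=23^0·(≡8) mod 23; (5|23)=-1, (8|23)=+1; (−1)^{1·0·11}·(-1)^0·(+1)^1 = +1.
v=13: a=13^-1·(≡9), b=13^1·(≡5) mod 13; (9|13)=+1, (5|13)=-1; (−1)^{-1·1·6}·(+1)^1·(-1)^-1 = -1.
v=3: a=3^-2·(≡2), b=3^0·(≡1) mod 3; (2|3)=-1, (1|3)=+1; (−1)^{-2·0·1}·(-1)^0·(+1)^-2 = +1.
v=5: a=5^-4·(≡1), b=5^0·(≡2) mod 5; (1|5)=+1, (2|5)=-1; (−1)^{-4·0·2}·(+1)^0·(-1)^-4 = +1.
v=7: a=7^-1·(≡5), b=7^1·(≡3) mod 7; (5|7)=-1, (3|7)=-1; (−1)^{-1·1·3}·(-1)^1·(-1)^-1 = -1.
(121394, -911183 / ℚ) ramifies at {7, 13, 17, 19, 29, 31}: a division algebra.

[7, 13, 17, 19, 29, 31]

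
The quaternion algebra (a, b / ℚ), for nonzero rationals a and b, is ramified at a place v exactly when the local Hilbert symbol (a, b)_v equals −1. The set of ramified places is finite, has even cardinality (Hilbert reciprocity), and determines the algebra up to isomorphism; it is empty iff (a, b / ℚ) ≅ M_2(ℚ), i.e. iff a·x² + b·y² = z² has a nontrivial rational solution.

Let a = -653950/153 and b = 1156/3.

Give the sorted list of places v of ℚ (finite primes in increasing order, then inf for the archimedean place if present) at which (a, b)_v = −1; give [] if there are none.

[2, 17, 29, 41]

(a, b) ≡ (-444686, 3) mod (ℚ^×)²; places V = {2, 3, 5, 11, 17, 29, 41, ∞}.
(a,b)_17: α=-1, u≡12; β=2, v≡7 (mod 17); (12|17)=-1, (7|17)=-1; sign (−1)^0·-1^2·-1^-1 = -1.
(a,b)_2: α=1, β=2; u≡1, v≡3 (mod 8); ε(u)ε(v)=0·1, αω(v)=1·1, βω(u)=2·0; sum ≡ 1  ⇒  -1.
(a,b)_5: α=2, u≡4; β=0, v≡2 (mod 5); (4|5)=+1, (2|5)=-1; sign (−1)^0·+1^0·-1^2 = +1.
(a,b)_3: α=-2, u≡1; β=-1, v≡1 (mod 3); (1|3)=+1, (1|3)=+1; sign (−1)^0·+1^-1·+1^-2 = +1.
(a,b)_41: α=1, u≡15; β=0, v≡30 (mod 41); (15|41)=-1, (30|41)=-1; sign (−1)^0·-1^0·-1^1 = -1.
(a,b)_29: α=1, u≡16; β=0, v≡18 (mod 29); (16|29)=+1, (18|29)=-1; sign (−1)^0·+1^0·-1^1 = -1.
(a,b)_11: α=1, u≡6; β=0, v≡4 (mod 11); (6|11)=-1, (4|11)=+1; sign (−1)^0·-1^0·+1^1 = +1.
(a,b)_∞: sgn(-444686)=−, sgn(3)=+, so +1.
Ram(-444686, 3) = {2, 17, 29, 41}; no ℚ_2-point on the conic.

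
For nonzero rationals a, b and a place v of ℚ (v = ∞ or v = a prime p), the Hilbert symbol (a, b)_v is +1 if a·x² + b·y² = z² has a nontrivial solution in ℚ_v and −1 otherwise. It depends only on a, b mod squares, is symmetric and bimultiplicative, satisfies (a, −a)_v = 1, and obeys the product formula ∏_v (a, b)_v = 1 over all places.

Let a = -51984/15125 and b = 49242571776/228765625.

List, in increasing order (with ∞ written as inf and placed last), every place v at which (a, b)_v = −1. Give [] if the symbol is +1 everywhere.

(a, b) ≡ (-5, 41) mod (ℚ^×)²; places V = {2, 3, 5, 11, 19, 41, ∞}.
(a,b)_19: α=2, u≡8; β=4, v≡3 (mod 19); (8|19)=-1, (3|19)=-1; sign (−1)^0·-1^4·-1^2 = +1.
(a,b)_41: α=0, u≡40; β=1, v≡5 (mod 41); (40|41)=+1, (5|41)=+1; sign (−1)^0·+1^1·+1^0 = +1.
(a,b)_3: α=2, u≡1; β=2, v≡2 (mod 3); (1|3)=+1, (2|3)=-1; sign (−1)^0·+1^2·-1^2 = +1.
(a,b)_11: α=-2, u≡6; β=-4, v≡7 (mod 11); (6|11)=-1, (7|11)=-1; sign (−1)^0·-1^-4·-1^-2 = +1.
(a,b)_2: α=4, β=10; u≡3, v≡1 (mod 8); ε(u)ε(v)=1·0, αω(v)=4·0, βω(u)=10·1; sum ≡ 0  ⇒  +1.
(a,b)_5: α=-3, u≡1; β=-6, v≡1 (mod 5); (1|5)=+1, (1|5)=+1; sign (−1)^0·+1^-6·+1^-3 = +1.
(a,b)_∞: sgn(-5)=−, sgn(41)=+, so +1.
Ram(a, b) = ∅: the form -5·x² + 41·y² − z² is isotropic over every ℚ_v, so by Hasse–Minkowski it is isotropic over ℚ.

[]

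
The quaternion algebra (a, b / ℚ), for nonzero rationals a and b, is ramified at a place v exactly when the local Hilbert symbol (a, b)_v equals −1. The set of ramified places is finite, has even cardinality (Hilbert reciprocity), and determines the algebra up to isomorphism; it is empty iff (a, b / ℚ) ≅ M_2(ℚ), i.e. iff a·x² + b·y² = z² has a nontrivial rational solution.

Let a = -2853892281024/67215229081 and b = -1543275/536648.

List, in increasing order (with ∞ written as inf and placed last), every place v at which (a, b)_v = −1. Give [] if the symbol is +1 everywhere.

[2, inf]

(a, b) ≡ (-38019, -38) mod (ℚ^×)²; places V = {2, 3, 5, 7, 11, 13, 19, 23, 29, 37, ∞}.
(a,b)_2: α=6, β=-3; u≡5, v≡5 (mod 8); ε(u)ε(v)=0·0, αω(v)=6·1, βω(u)=-3·1; sum ≡ 1  ⇒  -1.
(a,b)_11: α=-2, u≡8; β=0, v≡7 (mod 11); (8|11)=-1, (7|11)=-1; sign (−1)^0·-1^0·-1^-2 = +1.
(a,b)_23: α=1, u≡1; β=0, v≡4 (mod 23); (1|23)=+1, (4|23)=+1; sign (−1)^0·+1^0·+1^1 = +1.
(a,b)_37: α=-2, u≡22; β=-2, v≡25 (mod 37); (22|37)=-1, (25|37)=+1; sign (−1)^0·-1^-2·+1^-2 = +1.
(a,b)_13: α=-2, u≡8; β=0, v≡9 (mod 13); (8|13)=-1, (9|13)=+1; sign (−1)^0·-1^0·+1^-2 = +1.
(a,b)_29: α=1, u≡25; β=0, v≡6 (mod 29); (25|29)=+1, (6|29)=+1; sign (−1)^0·+1^0·+1^1 = +1.
(a,b)_3: α=3, u≡2; β=2, v≡1 (mod 3); (2|3)=-1, (1|3)=+1; sign (−1)^0·-1^2·+1^3 = +1.
(a,b)_7: α=-4, u≡6; β=-2, v≡2 (mod 7); (6|7)=-1, (2|7)=+1; sign (−1)^0·-1^-2·+1^-4 = +1.
(a,b)_∞: sgn(-38019)=−, sgn(-38)=−, so -1.
(a,b)_19: α=5, u≡12; β=3, v≡5 (mod 19); (12|19)=-1, (5|19)=+1; sign (−1)^1·-1^3·+1^5 = +1.
(a,b)_5: α=0, u≡1; β=2, v≡3 (mod 5); (1|5)=+1, (3|5)=-1; sign (−1)^0·+1^2·-1^0 = +1.
Ram(-38019, -38) = {2, ∞}; no ℚ_2-point on the conic.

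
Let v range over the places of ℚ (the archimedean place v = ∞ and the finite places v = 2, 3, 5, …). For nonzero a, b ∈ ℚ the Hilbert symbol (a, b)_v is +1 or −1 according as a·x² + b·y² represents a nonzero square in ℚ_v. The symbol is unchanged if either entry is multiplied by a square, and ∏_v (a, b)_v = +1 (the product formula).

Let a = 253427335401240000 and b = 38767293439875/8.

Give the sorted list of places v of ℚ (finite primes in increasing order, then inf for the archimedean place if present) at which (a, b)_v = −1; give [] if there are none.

Mod squares: a ≡ 2431, b ≡ 1190. Check v ∈ {∞, 2, 3, 5, 7, 11, 13, 17}.
v=3: a=3^2·(≡1), b=3^2·(≡2) mod 3; (1|3)=+1, (2|3)=-1; (−1)^{2·2·1}·(+1)^2·(-1)^2 = +1.
v=17: a=17^3·(≡3), b=17^3·(≡2) mod 17; (3|17)=-1, (2|17)=+1; (−1)^{3·3·8}·(-1)^3·(+1)^3 = -1.
v=7: a=7^2·(≡4), b=7^3·(≡4) mod 7; (4|7)=+1, (4|7)=+1; (−1)^{2·3·3}·(+1)^3·(+1)^2 = +1.
v=11: a=11^3·(≡4), b=11^2·(≡10) mod 11; (4|11)=+1, (10|11)=-1; (−1)^{3·2·5}·(+1)^2·(-1)^3 = -1.
v=5: a=5^4·(≡4), b=5^3·(≡3) mod 5; (4|5)=+1, (3|5)=-1; (−1)^{4·3·2}·(+1)^3·(-1)^4 = +1.
v=∞: 2431 > 0 and 1190 > 0  ⇒  (a,b)_∞ = +1.
v=2: v_2(a)=6, v_2(b)=-3; units ≡ 7, 3 (mod 8); ε·ε+αω+βω = 1·1+6·1+-3·0 ≡ 1  ⇒  (a,b)_2 = -1.
v=13: a=13^3·(≡8), b=13^2·(≡2) mod 13; (8|13)=-1, (2|13)=-1; (−1)^{3·2·6}·(-1)^2·(-1)^3 = -1.
(2431, 1190 / ℚ) ramifies at {2, 11, 13, 17}: a division algebra.

[2, 11, 13, 17]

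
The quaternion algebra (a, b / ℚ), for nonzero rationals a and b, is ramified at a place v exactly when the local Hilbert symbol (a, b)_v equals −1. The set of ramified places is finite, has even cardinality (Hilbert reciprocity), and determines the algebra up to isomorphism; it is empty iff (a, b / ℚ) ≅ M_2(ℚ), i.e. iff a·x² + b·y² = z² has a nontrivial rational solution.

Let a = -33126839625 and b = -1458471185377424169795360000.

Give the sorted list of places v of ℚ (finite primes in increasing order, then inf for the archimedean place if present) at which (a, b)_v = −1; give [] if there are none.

[2, 3, 17, 19, 23, inf]

Mod squares: a ≡ -2504865, b ≡ -14421. Check v ∈ {∞, 2, 3, 5, 11, 17, 19, 23, 47}.
v=5: a=5^3·(≡3), b=5^4·(≡4) mod 5; (3|5)=-1, (4|5)=+1; (−1)^{3·4·2}·(-1)^4·(+1)^3 = +1.
v=19: a=19^1·(≡6), b=19^3·(≡11) mod 19; (6|19)=+1, (11|19)=+1; (−1)^{1·3·9}·(+1)^3·(+1)^1 = -1.
v=47: a=47^1·(≡7), b=47^2·(≡42) mod 47; (7|47)=+1, (42|47)=+1; (−1)^{1·2·23}·(+1)^2·(+1)^1 = +1.
v=2: v_2(a)=0, v_2(b)=8; units ≡ 7, 3 (mod 8); ε·ε+αω+βω = 1·1+0·1+8·0 ≡ 1  ⇒  (a,b)_2 = -1.
v=11: a=11^1·(≡10), b=11^3·(≡4) mod 11; (10|11)=-1, (4|11)=+1; (−1)^{1·3·5}·(-1)^3·(+1)^1 = +1.
v=∞: -2504865 < 0 and -14421 < 0  ⇒  (a,b)_∞ = -1.
v=17: a=17^1·(≡6), b=17^2·(≡10) mod 17; (6|17)=-1, (10|17)=-1; (−1)^{1·2·8}·(-1)^2·(-1)^1 = -1.
v=3: a=3^1·(≡2), b=3^5·(≡2) mod 3; (2|3)=-1, (2|3)=-1; (−1)^{1·5·1}·(-1)^5·(-1)^1 = -1.
v=23: a=23^2·(≡15), b=23^5·(≡14) mod 23; (15|23)=-1, (14|23)=-1; (−1)^{2·5·11}·(-1)^5·(-1)^2 = -1.
(-2504865, -14421 / ℚ) ramifies at {2, 3, 17, 19, 23, ∞}: a division algebra.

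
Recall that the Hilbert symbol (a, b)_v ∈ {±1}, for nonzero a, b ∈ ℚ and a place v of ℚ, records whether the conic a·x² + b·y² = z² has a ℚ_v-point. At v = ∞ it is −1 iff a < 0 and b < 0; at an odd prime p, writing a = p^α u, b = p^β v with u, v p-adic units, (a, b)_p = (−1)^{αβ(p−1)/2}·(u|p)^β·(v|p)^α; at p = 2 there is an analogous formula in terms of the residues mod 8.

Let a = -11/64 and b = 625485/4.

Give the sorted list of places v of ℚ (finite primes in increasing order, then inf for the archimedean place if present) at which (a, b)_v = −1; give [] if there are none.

(a, b) ≡ (-11, 12765) mod (ℚ^×)²; places V = {2, 3, 5, 7, 11, 23, 37, ∞}.
(a,b)_2: α=-6, β=-2; u≡5, v≡5 (mod 8); ε(u)ε(v)=0·0, αω(v)=-6·1, βω(u)=-2·1; sum ≡ 0  ⇒  +1.
(a,b)_37: α=0, u≡27; β=1, v≡36 (mod 37); (27|37)=+1, (36|37)=+1; sign (−1)^0·+1^1·+1^0 = +1.
(a,b)_23: α=0, u≡16; β=1, v≡8 (mod 23); (16|23)=+1, (8|23)=+1; sign (−1)^0·+1^1·+1^0 = +1.
(a,b)_∞: sgn(-11)=−, sgn(12765)=+, so +1.
(a,b)_11: α=1, u≡6; β=0, v≡9 (mod 11); (6|11)=-1, (9|11)=+1; sign (−1)^0·-1^0·+1^1 = +1.
(a,b)_7: α=0, u≡3; β=2, v≡1 (mod 7); (3|7)=-1, (1|7)=+1; sign (−1)^0·-1^2·+1^0 = +1.
(a,b)_3: α=0, u≡1; β=1, v≡1 (mod 3); (1|3)=+1, (1|3)=+1; sign (−1)^0·+1^1·+1^0 = +1.
(a,b)_5: α=0, u≡1; β=1, v≡3 (mod 5); (1|5)=+1, (3|5)=-1; sign (−1)^0·+1^1·-1^0 = +1.
Ram(a, b) = ∅: the form -11·x² + 12765·y² − z² is isotropic over every ℚ_v, so by Hasse–Minkowski it is isotropic over ℚ.

[]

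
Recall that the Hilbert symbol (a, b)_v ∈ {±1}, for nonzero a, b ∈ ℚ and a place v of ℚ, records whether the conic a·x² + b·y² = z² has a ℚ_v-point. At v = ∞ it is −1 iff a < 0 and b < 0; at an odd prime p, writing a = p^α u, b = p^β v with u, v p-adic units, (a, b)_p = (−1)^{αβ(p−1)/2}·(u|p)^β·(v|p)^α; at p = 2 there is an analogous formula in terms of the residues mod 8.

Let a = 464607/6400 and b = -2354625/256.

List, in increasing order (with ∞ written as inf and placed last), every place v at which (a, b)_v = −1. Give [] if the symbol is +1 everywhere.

[2, 5, 7, 11, 13, 23]

Mod squares: a ≡ 143, b ≡ -10465. Check v ∈ {∞, 2, 3, 5, 7, 11, 13, 19, 23}.
v=2: v_2(a)=-8, v_2(b)=-8; units ≡ 7, 7 (mod 8); ε·ε+αω+βω = 1·1+-8·0+-8·0 ≡ 1  ⇒  (a,b)_2 = -1.
v=13: a=13^1·(≡7), b=13^1·(≡12) mod 13; (7|13)=-1, (12|13)=+1; (−1)^{1·1·6}·(-1)^1·(+1)^1 = -1.
v=∞: 143 > 0 and -10465 < 0  ⇒  (a,b)_∞ = +1.
v=11: a=11^1·(≡7), b=11^0·(≡8) mod 11; (7|11)=-1, (8|11)=-1; (−1)^{1·0·5}·(-1)^0·(-1)^1 = -1.
v=3: a=3^2·(≡2), b=3^2·(≡2) mod 3; (2|3)=-1, (2|3)=-1; (−1)^{2·2·1}·(-1)^2·(-1)^2 = +1.
v=19: a=19^2·(≡8), b=19^0·(≡5) mod 19; (8|19)=-1, (5|19)=+1; (−1)^{2·0·9}·(-1)^0·(+1)^2 = +1.
v=7: a=7^0·(≡5), b=7^1·(≡6) mod 7; (5|7)=-1, (6|7)=-1; (−1)^{0·1·3}·(-1)^1·(-1)^0 = -1.
v=5: a=5^-2·(≡2), b=5^3·(≡3) mod 5; (2|5)=-1, (3|5)=-1; (−1)^{-2·3·2}·(-1)^3·(-1)^-2 = -1.
v=23: a=23^0·(≡5), b=23^1·(≡7) mod 23; (5|23)=-1, (7|23)=-1; (−1)^{0·1·11}·(-1)^1·(-1)^0 = -1.
Ram(143, -10465) = {2, 5, 7, 11, 13, 23}; no ℚ_2-point on the conic.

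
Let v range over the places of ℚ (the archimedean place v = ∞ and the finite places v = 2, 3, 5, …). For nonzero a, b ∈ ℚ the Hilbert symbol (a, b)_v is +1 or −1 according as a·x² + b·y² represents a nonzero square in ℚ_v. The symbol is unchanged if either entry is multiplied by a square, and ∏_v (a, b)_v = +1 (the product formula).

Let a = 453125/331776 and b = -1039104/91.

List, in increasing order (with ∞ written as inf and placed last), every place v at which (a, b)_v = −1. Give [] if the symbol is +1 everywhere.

Mod squares: a ≡ 29, b ≡ -41041. Check v ∈ {∞, 2, 3, 5, 7, 11, 13, 29, 41}.
v=7: a=7^0·(≡2), b=7^-1·(≡3) mod 7; (2|7)=+1, (3|7)=-1; (−1)^{0·-1·3}·(+1)^-1·(-1)^0 = +1.
v=2: v_2(a)=-12, v_2(b)=8; units ≡ 5, 7 (mod 8); ε·ε+αω+βω = 0·1+-12·0+8·1 ≡ 0  ⇒  (a,b)_2 = +1.
v=11: a=11^0·(≡7), b=11^1·(≡5) mod 11; (7|11)=-1, (5|11)=+1; (−1)^{0·1·5}·(-1)^1·(+1)^0 = -1.
v=29: a=29^1·(≡25), b=29^0·(≡6) mod 29; (25|29)=+1, (6|29)=+1; (−1)^{1·0·14}·(+1)^0·(+1)^1 = +1.
v=13: a=13^0·(≡12), b=13^-1·(≡11) mod 13; (12|13)=+1, (11|13)=-1; (−1)^{0·-1·6}·(+1)^-1·(-1)^0 = +1.
v=5: a=5^6·(≡4), b=5^0·(≡1) mod 5; (4|5)=+1, (1|5)=+1; (−1)^{6·0·2}·(+1)^0·(+1)^6 = +1.
v=∞: 29 > 0 and -41041 < 0  ⇒  (a,b)_∞ = +1.
v=41: a=41^0·(≡29), b=41^1·(≡13) mod 41; (29|41)=-1, (13|41)=-1; (−1)^{0·1·20}·(-1)^1·(-1)^0 = -1.
v=3: a=3^-4·(≡2), b=3^2·(≡2) mod 3; (2|3)=-1, (2|3)=-1; (−1)^{-4·2·1}·(-1)^2·(-1)^-4 = +1.
|Ram(29, -41041)| = 2, even; anisotropic at {11, 41}.

[11, 41]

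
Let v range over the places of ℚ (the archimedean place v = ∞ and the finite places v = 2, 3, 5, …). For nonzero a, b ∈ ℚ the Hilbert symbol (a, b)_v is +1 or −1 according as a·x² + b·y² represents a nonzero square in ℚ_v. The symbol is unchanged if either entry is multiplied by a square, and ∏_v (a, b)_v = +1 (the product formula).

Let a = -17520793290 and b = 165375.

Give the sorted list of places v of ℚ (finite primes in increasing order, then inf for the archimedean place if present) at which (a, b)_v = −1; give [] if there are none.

[2, 13]

Mod squares: a ≡ -10010, b ≡ 15. Check v ∈ {∞, 2, 3, 5, 7, 11, 13}.
v=2: v_2(a)=1, v_2(b)=0; units ≡ 3, 7 (mod 8); ε·ε+αω+βω = 1·1+1·0+0·1 ≡ 1  ⇒  (a,b)_2 = -1.
v=11: a=11^1·(≡5), b=11^0·(≡1) mod 11; (5|11)=+1, (1|11)=+1; (−1)^{1·0·5}·(+1)^0·(+1)^1 = +1.
v=∞: -10010 < 0 and 15 > 0  ⇒  (a,b)_∞ = +1.
v=3: a=3^6·(≡1), b=3^3·(≡2) mod 3; (1|3)=+1, (2|3)=-1; (−1)^{6·3·1}·(+1)^3·(-1)^6 = +1.
v=5: a=5^1·(≡2), b=5^3·(≡3) mod 5; (2|5)=-1, (3|5)=-1; (−1)^{1·3·2}·(-1)^3·(-1)^1 = +1.
v=13: a=13^1·(≡12), b=13^0·(≡2) mod 13; (12|13)=+1, (2|13)=-1; (−1)^{1·0·6}·(+1)^0·(-1)^1 = -1.
v=7: a=7^5·(≡5), b=7^2·(≡1) mod 7; (5|7)=-1, (1|7)=+1; (−1)^{5·2·3}·(-1)^2·(+1)^5 = +1.
Ram(-10010, 15) = {2, 13}; no ℚ_2-point on the conic.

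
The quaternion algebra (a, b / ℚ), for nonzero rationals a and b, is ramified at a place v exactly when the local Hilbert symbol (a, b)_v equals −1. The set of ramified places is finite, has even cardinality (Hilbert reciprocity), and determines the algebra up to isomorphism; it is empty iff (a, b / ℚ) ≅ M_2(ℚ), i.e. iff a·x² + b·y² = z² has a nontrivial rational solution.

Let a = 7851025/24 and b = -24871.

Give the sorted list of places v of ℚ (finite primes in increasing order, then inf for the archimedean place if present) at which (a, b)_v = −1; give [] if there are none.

[3, 7, 13, 29]

Mod squares: a ≡ 38454, b ≡ -24871. Check v ∈ {∞, 2, 3, 5, 7, 11, 13, 17, 19, 29}.
v=13: a=13^1·(≡8), b=13^0·(≡11) mod 13; (8|13)=-1, (11|13)=-1; (−1)^{1·0·6}·(-1)^0·(-1)^1 = -1.
v=7: a=7^2·(≡3), b=7^1·(≡3) mod 7; (3|7)=-1, (3|7)=-1; (−1)^{2·1·3}·(-1)^1·(-1)^2 = -1.
v=29: a=29^1·(≡27), b=29^0·(≡11) mod 29; (27|29)=-1, (11|29)=-1; (−1)^{1·0·14}·(-1)^0·(-1)^1 = -1.
v=17: a=17^1·(≡15), b=17^1·(≡16) mod 17; (15|17)=+1, (16|17)=+1; (−1)^{1·1·8}·(+1)^1·(+1)^1 = +1.
v=5: a=5^2·(≡4), b=5^0·(≡4) mod 5; (4|5)=+1, (4|5)=+1; (−1)^{2·0·2}·(+1)^0·(+1)^2 = +1.
v=3: a=3^-1·(≡2), b=3^0·(≡2) mod 3; (2|3)=-1, (2|3)=-1; (−1)^{-1·0·1}·(-1)^0·(-1)^-1 = -1.
v=∞: 38454 > 0 and -24871 < 0  ⇒  (a,b)_∞ = +1.
v=2: v_2(a)=-3, v_2(b)=0; units ≡ 3, 1 (mod 8); ε·ε+αω+βω = 1·0+-3·0+0·1 ≡ 0  ⇒  (a,b)_2 = +1.
v=11: a=11^0·(≡3), b=11^1·(≡5) mod 11; (3|11)=+1, (5|11)=+1; (−1)^{0·1·5}·(+1)^1·(+1)^0 = +1.
v=19: a=19^0·(≡7), b=19^1·(≡2) mod 19; (7|19)=+1, (2|19)=-1; (−1)^{0·1·9}·(+1)^1·(-1)^0 = +1.
Ram(38454, -24871) = {3, 7, 13, 29}; no ℚ_3-point on the conic.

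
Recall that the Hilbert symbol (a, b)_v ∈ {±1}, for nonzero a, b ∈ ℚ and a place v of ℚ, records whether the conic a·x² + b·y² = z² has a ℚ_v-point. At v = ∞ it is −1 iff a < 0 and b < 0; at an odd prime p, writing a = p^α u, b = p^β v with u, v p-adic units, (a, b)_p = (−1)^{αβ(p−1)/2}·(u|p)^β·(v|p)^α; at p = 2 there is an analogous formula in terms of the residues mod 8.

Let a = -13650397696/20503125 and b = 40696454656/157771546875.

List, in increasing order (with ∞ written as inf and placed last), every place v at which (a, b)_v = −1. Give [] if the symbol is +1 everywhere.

[2, 23]

(a, b) ≡ (-4370, 874) mod (ℚ^×)²; places V = {2, 3, 5, 11, 13, 19, 23, ∞}.
(a,b)_2: α=9, β=9; u≡7, v≡5 (mod 8); ε(u)ε(v)=1·0, αω(v)=9·1, βω(u)=9·0; sum ≡ 1  ⇒  -1.
(a,b)_5: α=-5, u≡4; β=-6, v≡4 (mod 5); (4|5)=+1, (4|5)=+1; sign (−1)^0·+1^-6·+1^-5 = +1.
(a,b)_∞: sgn(-4370)=−, sgn(874)=+, so +1.
(a,b)_3: α=-8, u≡1; β=-12, v≡1 (mod 3); (1|3)=+1, (1|3)=+1; sign (−1)^0·+1^-12·+1^-8 = +1.
(a,b)_11: α=0, u≡2; β=2, v≡1 (mod 11); (2|11)=-1, (1|11)=+1; sign (−1)^0·-1^2·+1^0 = +1.
(a,b)_23: α=1, u≡21; β=1, v≡22 (mod 23); (21|23)=-1, (22|23)=-1; sign (−1)^1·-1^1·-1^1 = -1.
(a,b)_13: α=2, u≡7; β=4, v≡10 (mod 13); (7|13)=-1, (10|13)=+1; sign (−1)^0·-1^4·+1^2 = +1.
(a,b)_19: α=3, u≡9; β=-1, v≡2 (mod 19); (9|19)=+1, (2|19)=-1; sign (−1)^1·+1^-1·-1^3 = +1.
Ram(-4370, 874) = {2, 23}; no ℚ_2-point on the conic.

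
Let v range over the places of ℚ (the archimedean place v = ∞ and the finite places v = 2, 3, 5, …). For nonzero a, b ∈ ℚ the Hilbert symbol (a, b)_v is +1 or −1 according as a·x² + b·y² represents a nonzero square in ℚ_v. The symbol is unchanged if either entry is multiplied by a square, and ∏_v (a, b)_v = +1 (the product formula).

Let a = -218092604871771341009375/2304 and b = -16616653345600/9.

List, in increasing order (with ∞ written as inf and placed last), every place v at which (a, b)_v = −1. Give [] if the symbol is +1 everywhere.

(a, b) ≡ (-935, -6061) mod (ℚ^×)²; places V = {2, 3, 5, 7, 11, 17, 19, 29, ∞}.
(a,b)_11: α=7, u≡9; β=3, v≡10 (mod 11); (9|11)=+1, (10|11)=-1; sign (−1)^1·+1^3·-1^7 = +1.
(a,b)_17: α=3, u≡9; β=2, v≡8 (mod 17); (9|17)=+1, (8|17)=+1; sign (−1)^0·+1^2·+1^3 = +1.
(a,b)_7: α=4, u≡6; β=2, v≡1 (mod 7); (6|7)=-1, (1|7)=+1; sign (−1)^0·-1^2·+1^4 = +1.
(a,b)_19: α=2, u≡15; β=1, v≡5 (mod 19); (15|19)=-1, (5|19)=+1; sign (−1)^0·-1^1·+1^2 = -1.
(a,b)_∞: sgn(-935)=−, sgn(-6061)=−, so -1.
(a,b)_3: α=-2, u≡1; β=-2, v≡2 (mod 3); (1|3)=+1, (2|3)=-1; sign (−1)^0·+1^-2·-1^-2 = +1.
(a,b)_2: α=-8, β=6; u≡1, v≡3 (mod 8); ε(u)ε(v)=0·1, αω(v)=-8·1, βω(u)=6·0; sum ≡ 0  ⇒  +1.
(a,b)_5: α=5, u≡3; β=2, v≡4 (mod 5); (3|5)=-1, (4|5)=+1; sign (−1)^0·-1^2·+1^5 = +1.
(a,b)_29: α=2, u≡13; β=1, v≡24 (mod 29); (13|29)=+1, (24|29)=+1; sign (−1)^0·+1^1·+1^2 = +1.
(-935, -6061 / ℚ) ramifies at {19, ∞}: a division algebra.

[19, inf]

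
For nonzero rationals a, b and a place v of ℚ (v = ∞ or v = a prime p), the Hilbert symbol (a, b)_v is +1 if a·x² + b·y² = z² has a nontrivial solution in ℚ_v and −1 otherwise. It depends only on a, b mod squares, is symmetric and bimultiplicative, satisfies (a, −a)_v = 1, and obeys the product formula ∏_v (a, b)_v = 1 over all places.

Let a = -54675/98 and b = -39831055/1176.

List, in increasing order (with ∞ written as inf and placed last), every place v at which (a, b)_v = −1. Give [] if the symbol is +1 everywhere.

[3, inf]

Mod squares: a ≡ -6, b ≡ -330. Check v ∈ {∞, 2, 3, 5, 7, 11, 23, 37}.
v=2: v_2(a)=-1, v_2(b)=-3; units ≡ 5, 3 (mod 8); ε·ε+αω+βω = 0·1+-1·1+-3·1 ≡ 0  ⇒  (a,b)_2 = +1.
v=37: a=37^0·(≡2), b=37^2·(≡34) mod 37; (2|37)=-1, (34|37)=+1; (−1)^{0·2·18}·(-1)^2·(+1)^0 = +1.
v=11: a=11^0·(≡5), b=11^1·(≡3) mod 11; (5|11)=+1, (3|11)=+1; (−1)^{0·1·5}·(+1)^1·(+1)^0 = +1.
v=5: a=5^2·(≡1), b=5^1·(≡4) mod 5; (1|5)=+1, (4|5)=+1; (−1)^{2·1·2}·(+1)^1·(+1)^2 = +1.
v=3: a=3^7·(≡1), b=3^-1·(≡1) mod 3; (1|3)=+1, (1|3)=+1; (−1)^{7·-1·1}·(+1)^-1·(+1)^7 = -1.
v=7: a=7^-2·(≡1), b=7^-2·(≡3) mod 7; (1|7)=+1, (3|7)=-1; (−1)^{-2·-2·3}·(+1)^-2·(-1)^-2 = +1.
v=23: a=23^0·(≡7), b=23^2·(≡10) mod 23; (7|23)=-1, (10|23)=-1; (−1)^{0·2·11}·(-1)^2·(-1)^0 = +1.
v=∞: -6 < 0 and -330 < 0  ⇒  (a,b)_∞ = -1.
|Ram(-6, -330)| = 2, even; anisotropic at {3, ∞}.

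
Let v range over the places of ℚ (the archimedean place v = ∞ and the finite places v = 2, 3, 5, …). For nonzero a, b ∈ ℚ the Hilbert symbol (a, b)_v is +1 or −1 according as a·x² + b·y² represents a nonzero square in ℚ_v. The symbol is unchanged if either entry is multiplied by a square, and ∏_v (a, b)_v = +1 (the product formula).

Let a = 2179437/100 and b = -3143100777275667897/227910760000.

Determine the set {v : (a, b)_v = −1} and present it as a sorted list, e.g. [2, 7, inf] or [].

(a, b) ≡ (2179437, -1833) mod (ℚ^×)²; places V = {2, 3, 5, 7, 11, 13, 19, 29, 31, 41, 47, ∞}.
(a,b)_29: α=1, u≡10; β=2, v≡6 (mod 29); (10|29)=-1, (6|29)=+1; sign (−1)^0·-1^2·+1^1 = +1.
(a,b)_11: α=0, u≡7; β=-2, v≡5 (mod 11); (7|11)=-1, (5|11)=+1; sign (−1)^0·-1^-2·+1^0 = +1.
(a,b)_31: α=0, u≡24; β=-2, v≡17 (mod 31); (24|31)=-1, (17|31)=-1; sign (−1)^0·-1^-2·-1^0 = +1.
(a,b)_47: α=1, u≡44; β=3, v≡2 (mod 47); (44|47)=-1, (2|47)=+1; sign (−1)^1·-1^3·+1^1 = +1.
(a,b)_∞: sgn(2179437)=+, sgn(-1833)=−, so +1.
(a,b)_5: α=-2, u≡3; β=-4, v≡3 (mod 5); (3|5)=-1, (3|5)=-1; sign (−1)^0·-1^-4·-1^-2 = +1.
(a,b)_41: α=1, u≡8; β=2, v≡19 (mod 41); (8|41)=+1, (19|41)=-1; sign (−1)^0·+1^2·-1^1 = -1.
(a,b)_3: α=1, u≡2; β=3, v≡1 (mod 3); (2|3)=-1, (1|3)=+1; sign (−1)^1·-1^3·+1^1 = +1.
(a,b)_2: α=-2, β=-6; u≡5, v≡7 (mod 8); ε(u)ε(v)=0·1, αω(v)=-2·0, βω(u)=-6·1; sum ≡ 0  ⇒  +1.
(a,b)_7: α=0, u≡4; β=-2, v≡4 (mod 7); (4|7)=+1, (4|7)=+1; sign (−1)^0·+1^-2·+1^0 = +1.
(a,b)_19: α=0, u≡16; β=2, v≡15 (mod 19); (16|19)=+1, (15|19)=-1; sign (−1)^0·+1^2·-1^0 = +1.
(a,b)_13: α=1, u≡3; β=3, v≡7 (mod 13); (3|13)=+1, (7|13)=-1; sign (−1)^0·+1^3·-1^1 = -1.
|Ram(2179437, -1833)| = 2, even; anisotropic at {13, 41}.

[13, 41]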